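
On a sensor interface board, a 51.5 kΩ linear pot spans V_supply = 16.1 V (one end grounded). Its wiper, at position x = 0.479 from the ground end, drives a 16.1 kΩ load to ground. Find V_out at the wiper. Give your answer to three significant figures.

The pot divides into 26.83 kΩ above the wiper and 24.67 kΩ below.
(x·R_p) ‖ R_L = 9.742 kΩ.
Loaded-divider output: V_out = 16.1 × 0.2664 = 4.288 V.
(Unloaded: V_out = x·V_supply = 7.71 V.)

V_out ≈ 4.29 V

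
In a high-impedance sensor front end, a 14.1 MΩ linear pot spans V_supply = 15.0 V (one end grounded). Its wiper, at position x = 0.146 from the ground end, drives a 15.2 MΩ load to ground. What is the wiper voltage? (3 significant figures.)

V_out ≈ 1.96 V

The pot divides into 12.04 MΩ above the wiper and 2.059 MΩ below.
R_L loads the lower segment: effective lower R = 1.813 MΩ.
Loaded-divider output: V_out = 15.0 × 0.1309 = 1.963 V.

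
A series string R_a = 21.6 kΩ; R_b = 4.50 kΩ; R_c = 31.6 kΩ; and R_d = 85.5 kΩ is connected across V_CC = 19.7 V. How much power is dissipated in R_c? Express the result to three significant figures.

The common current is I = 19.7/143.2 = 0.1376 mA.
P = I²R = 0.01893 × 31.6 = 0.5980 mW.

P ≈ 0.598 mW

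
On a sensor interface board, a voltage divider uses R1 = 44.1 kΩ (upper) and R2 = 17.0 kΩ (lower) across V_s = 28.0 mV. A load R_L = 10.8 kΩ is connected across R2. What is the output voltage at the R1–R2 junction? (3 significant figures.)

V_out ≈ 3.65 mV

The load sits in parallel with R2, giving an effective lower resistance R2' = R2·R_L/(R2+R_L) = 6.604 kΩ.
Then V_out = V_s · R2'/(R1 + R2') = 28.0 × 6.604/50.70 = 3.647 mV.
(Unloaded it would be 7.79 mV; the load pulls it down.)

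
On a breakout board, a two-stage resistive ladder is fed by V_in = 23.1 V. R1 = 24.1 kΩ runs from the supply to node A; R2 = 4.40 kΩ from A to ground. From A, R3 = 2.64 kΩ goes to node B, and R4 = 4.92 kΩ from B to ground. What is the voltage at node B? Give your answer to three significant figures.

Looking into the second stage from A: R3 + R4 = 7.560 kΩ appears in parallel with R2.
R2 ‖ (R3+R4) = 2.781 kΩ.
V_A = 23.1 × 2.781/(24.1 + 2.781) = 2.390 V.
Then the unloaded second divider: V_B = V_A × R4/(R3+R4) = 2.390 × 0.6508 = 1.555 V.

V_B ≈ 1.56 V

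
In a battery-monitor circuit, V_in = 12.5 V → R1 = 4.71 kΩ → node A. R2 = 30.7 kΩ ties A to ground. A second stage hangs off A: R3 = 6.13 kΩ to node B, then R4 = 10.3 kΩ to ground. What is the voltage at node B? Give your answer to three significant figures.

V_B ≈ 5.44 V

The second stage (R3 + R4 = 16.43 kΩ) loads node A in parallel with R2.
R2 ‖ (R3+R4) = 10.70 kΩ.
V_A = 12.5 × 10.70/(4.71 + 10.70) = 8.680 V.
V_B = V_A × 0.6269 = 5.442 V.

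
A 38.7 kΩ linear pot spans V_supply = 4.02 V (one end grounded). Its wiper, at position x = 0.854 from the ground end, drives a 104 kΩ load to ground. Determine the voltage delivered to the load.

Split the track: R_lower = x·R_p = 33.05 kΩ, R_upper = (1−x)·R_p = 5.650 kΩ.
R_L loads the lower segment: effective lower R = 25.08 kΩ.
Then V_out = V_supply · 25.08/(5.650 + 25.08) = 3.281 V.
(Unloaded: V_out = x·V_supply = 3.43 V.)

V_out ≈ 3.28 V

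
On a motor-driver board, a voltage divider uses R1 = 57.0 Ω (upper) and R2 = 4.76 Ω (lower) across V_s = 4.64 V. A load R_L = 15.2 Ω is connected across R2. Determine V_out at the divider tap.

The load sits in parallel with R2, giving an effective lower resistance R2' = R2·R_L/(R2+R_L) = 3.625 Ω.
Voltage divider with the loaded lower leg: V_out = 4.64 × 3.625/(57.0 + 3.625) = 4.64 × 0.05979 = 0.2774 V.
(Unloaded it would be 0.358 V; the load pulls it down.)

V_out ≈ 0.277 V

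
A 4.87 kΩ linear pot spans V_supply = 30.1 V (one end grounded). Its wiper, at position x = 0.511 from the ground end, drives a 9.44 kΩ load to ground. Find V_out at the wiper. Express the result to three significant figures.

Split the track: R_lower = x·R_p = 2.489 kΩ, R_upper = (1−x)·R_p = 2.381 kΩ.
R_L loads the lower segment: effective lower R = 1.969 kΩ.
Then V_out = V_supply · 1.969/(2.381 + 1.969) = 13.62 V.

V_out ≈ 13.6 V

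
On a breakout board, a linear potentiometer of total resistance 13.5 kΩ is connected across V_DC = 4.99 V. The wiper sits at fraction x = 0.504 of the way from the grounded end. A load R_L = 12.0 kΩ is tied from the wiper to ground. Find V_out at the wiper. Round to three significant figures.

Lower segment x·R_p = 6.804 kΩ; upper segment (1−x)·R_p = 6.696 kΩ.
(x·R_p) ‖ R_L = 4.342 kΩ.
V_out = 4.99 × 4.342/(6.696 + 4.342) = 1.963 V.
(Unloaded: V_out = x·V_DC = 2.51 V.)

V_out ≈ 1.96 V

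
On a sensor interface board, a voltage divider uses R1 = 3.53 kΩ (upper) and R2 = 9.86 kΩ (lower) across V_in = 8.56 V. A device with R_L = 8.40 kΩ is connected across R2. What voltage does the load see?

R2 ‖ R_L = (9.86 × 8.40)/(9.86 + 8.40) = 4.536 kΩ.
Voltage divider with the loaded lower leg: V_out = 8.56 × 4.536/(3.53 + 4.536) = 8.56 × 0.5624 = 4.814 V.
(Unloaded it would be 6.30 V; the load pulls it down.)

V_out ≈ 4.81 V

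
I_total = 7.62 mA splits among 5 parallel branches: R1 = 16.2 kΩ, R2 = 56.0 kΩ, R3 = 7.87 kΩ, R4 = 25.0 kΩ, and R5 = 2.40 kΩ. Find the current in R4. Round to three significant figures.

I ≈ 0.460 mA

ΣG = 1/16.2 + 1/56.0 + 1/7.87 + 1/25.0 + 1/2.40 = 0.6633.
By the current-divider rule, I = I_total · G_k/ΣG = 7.62 × 0.06030 = 0.4595 mA.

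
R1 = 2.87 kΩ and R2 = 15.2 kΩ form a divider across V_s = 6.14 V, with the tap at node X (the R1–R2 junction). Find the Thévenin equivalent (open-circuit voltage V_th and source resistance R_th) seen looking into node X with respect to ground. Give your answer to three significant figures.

V_th ≈ 5.16 V, R_th ≈ 2.41 kΩ

Open-circuit (no load on X): V_th = V_s · R2/(R1 + R2) = 6.14 × 15.2/(2.870 + 15.2) = 5.165 V.
With V_s suppressed (replaced by a short), R_th = R1 ‖ R2 = (2.870 × 15.2)/(2.870 + 15.2) = 2.414 kΩ.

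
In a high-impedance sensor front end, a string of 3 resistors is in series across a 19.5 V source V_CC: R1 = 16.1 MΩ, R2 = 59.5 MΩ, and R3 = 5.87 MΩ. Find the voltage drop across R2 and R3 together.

ΣR = 16.1 + 59.5 + 5.87 = 81.47 MΩ.
R_{R2..R3} = 59.5 + 5.87 = 65.37 MΩ.
Voltage divider: V = V_CC · (65.37 / 81.47) = 19.5 × 0.8024 = 15.65 V.

V ≈ 15.6 V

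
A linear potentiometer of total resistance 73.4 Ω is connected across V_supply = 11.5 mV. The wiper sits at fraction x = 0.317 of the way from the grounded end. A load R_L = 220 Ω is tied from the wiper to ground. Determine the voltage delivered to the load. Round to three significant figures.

Split the track: R_lower = x·R_p = 23.27 Ω, R_upper = (1−x)·R_p = 50.13 Ω.
Lower segment in parallel with the load: 23.27 ‖ 220 = 21.04 Ω.
Then V_out = V_supply · 21.04/(50.13 + 21.04) = 3.400 mV.

V_out ≈ 3.40 mV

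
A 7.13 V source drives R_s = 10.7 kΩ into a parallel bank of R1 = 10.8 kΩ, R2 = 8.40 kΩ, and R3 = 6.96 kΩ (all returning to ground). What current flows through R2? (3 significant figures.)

Equivalent of the parallel group: R_p = 2.814 kΩ.
Node voltage V_A = V_s · R_p/(R_s + R_p) = 7.13 × 0.2083 = 1.485 V.
I(R2) = V_A / R2 = 1.485/8.40 = 0.1768 mA.

I ≈ 0.177 mA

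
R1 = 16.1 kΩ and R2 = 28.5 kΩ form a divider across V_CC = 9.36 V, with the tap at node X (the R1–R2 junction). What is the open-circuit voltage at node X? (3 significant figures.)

V_th is the unloaded tap voltage: V_CC · R2/(R1+R2) = 9.36 × 0.6390 = 5.981 V.

V_th ≈ 5.98 V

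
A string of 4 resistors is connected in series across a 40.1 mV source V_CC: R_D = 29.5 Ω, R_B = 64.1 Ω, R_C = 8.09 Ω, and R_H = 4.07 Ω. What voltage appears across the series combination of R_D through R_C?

Series total: ΣR = 29.5 + 64.1 + 8.09 + 4.07 = 105.8 Ω.
R_{R_D..R_C} = 29.5 + 64.1 + 8.09 = 101.7 Ω.
V = V_CC · R/ΣR = 40.1 × 0.9615 = 38.56 mV.

V ≈ 38.6 mV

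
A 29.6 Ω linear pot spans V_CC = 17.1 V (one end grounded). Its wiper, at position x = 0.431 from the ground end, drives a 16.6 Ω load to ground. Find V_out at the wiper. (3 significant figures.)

V_out ≈ 5.13 V

Lower segment x·R_p = 12.76 Ω; upper segment (1−x)·R_p = 16.84 Ω.
R_L loads the lower segment: effective lower R = 7.214 Ω.
V_out = 17.1 × 7.214/(16.84 + 7.214) = 5.128 V.
(Unloaded: V_out = x·V_CC = 7.37 V.)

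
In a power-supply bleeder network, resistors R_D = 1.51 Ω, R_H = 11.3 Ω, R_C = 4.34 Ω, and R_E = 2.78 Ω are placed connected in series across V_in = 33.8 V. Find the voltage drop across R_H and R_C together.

V ≈ 26.5 V

Series total: ΣR = 1.51 + 11.3 + 4.34 + 2.78 = 19.93 Ω.
R_{R_H..R_C} = 11.3 + 4.34 = 15.64 Ω.
By the voltage-divider rule, V = 33.8 × 15.64/19.93 = 26.52 V.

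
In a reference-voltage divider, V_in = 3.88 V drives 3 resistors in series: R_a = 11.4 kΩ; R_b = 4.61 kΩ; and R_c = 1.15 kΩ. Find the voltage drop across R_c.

V ≈ 0.260 V

Total series resistance ΣR = 11.4 + 4.61 + 1.15 = 17.16 kΩ.
By the voltage-divider rule, V = 3.88 × 1.150/17.16 = 0.2600 V.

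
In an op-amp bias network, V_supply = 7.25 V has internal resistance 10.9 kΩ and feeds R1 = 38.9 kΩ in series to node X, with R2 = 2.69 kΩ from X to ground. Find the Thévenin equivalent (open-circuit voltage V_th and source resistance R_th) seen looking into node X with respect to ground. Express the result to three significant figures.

R1' = 10.9 + 38.9 = 49.80 kΩ (source resistance + R1).
Open-circuit (no load on X): V_th = V_supply · R2/(R1' + R2) = 7.25 × 2.69/(49.80 + 2.69) = 0.3715 V.
Looking into X with the source shorted: R_th = R1'·R2/(R1'+R2) = 49.80 × 2.69/52.49 = 2.552 kΩ.

V_th ≈ 0.372 V, R_th ≈ 2.55 kΩ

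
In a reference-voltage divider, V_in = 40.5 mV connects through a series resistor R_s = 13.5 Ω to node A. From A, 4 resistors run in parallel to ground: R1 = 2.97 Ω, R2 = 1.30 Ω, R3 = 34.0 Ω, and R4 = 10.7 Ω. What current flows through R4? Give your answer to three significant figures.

I ≈ 0.215 mA

Equivalent of the parallel group: R_p = 0.8138 Ω.
V_A = 40.5 × 0.8138/14.31 = 2.303 mV.
Branch current I = V_A/R4 = 2.303/10.7 = 0.2152 mA.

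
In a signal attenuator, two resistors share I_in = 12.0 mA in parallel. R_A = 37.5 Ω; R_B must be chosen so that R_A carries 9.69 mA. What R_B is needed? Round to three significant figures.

The fraction through R_A equals R_B/(R_A+R_B).
With f = 0.8075, R_B = R_A · f/(1−f) = 37.5 × 4.195 = 157.3 Ω.

R_B ≈ 157 Ω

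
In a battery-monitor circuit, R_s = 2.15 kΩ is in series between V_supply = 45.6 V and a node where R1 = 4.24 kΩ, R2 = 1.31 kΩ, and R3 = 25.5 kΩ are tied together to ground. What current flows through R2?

I ≈ 10.8 mA

Combine the parallel branches: R_p = (1/4.24 + 1/1.31 + 1/25.5)⁻¹ = 0.9630 kΩ.
V_A = 45.6 × 0.9630/3.113 = 14.11 V.
I(R2) = V_A / R2 = 14.11/1.31 = 10.77 mA.
(Equivalently: I_total = 14.65 mA, then current-divider fraction G_k/ΣG = 0.7351.)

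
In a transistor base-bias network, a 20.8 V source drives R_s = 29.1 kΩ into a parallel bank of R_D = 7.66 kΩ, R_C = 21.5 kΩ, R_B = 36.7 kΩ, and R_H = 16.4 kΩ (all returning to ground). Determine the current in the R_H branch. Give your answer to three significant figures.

I ≈ 0.145 mA

Equivalent of the parallel group: R_p = 3.770 kΩ.
V_A by voltage divider: V_A = 20.8 × 3.770/(29.1 + 3.770) = 2.385 V.
Branch current I = V_A/R_H = 2.385/16.4 = 0.1455 mA.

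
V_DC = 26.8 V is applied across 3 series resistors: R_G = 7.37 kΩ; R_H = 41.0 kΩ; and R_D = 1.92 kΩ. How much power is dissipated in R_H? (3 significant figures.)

P ≈ 11.6 mW

The common current is I = 26.8/50.29 = 0.5329 mA.
P = I²R = 0.2840 × 41.0 = 11.64 mW.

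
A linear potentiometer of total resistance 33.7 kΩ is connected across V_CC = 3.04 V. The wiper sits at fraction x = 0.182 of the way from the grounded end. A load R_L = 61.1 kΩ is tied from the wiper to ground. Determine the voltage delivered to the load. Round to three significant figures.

V_out ≈ 0.511 V

Lower segment x·R_p = 6.133 kΩ; upper segment (1−x)·R_p = 27.57 kΩ.
R_L loads the lower segment: effective lower R = 5.574 kΩ.
Loaded-divider output: V_out = 3.04 × 0.1682 = 0.5113 V.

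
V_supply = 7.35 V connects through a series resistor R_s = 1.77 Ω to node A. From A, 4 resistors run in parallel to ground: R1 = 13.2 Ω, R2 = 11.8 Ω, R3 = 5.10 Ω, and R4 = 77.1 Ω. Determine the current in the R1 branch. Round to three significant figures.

I ≈ 0.337 A

Equivalent of the parallel group: R_p = 2.706 Ω.
V_A = 7.35 × 2.706/4.476 = 4.443 V.
Branch current I = V_A/R1 = 4.443/13.2 = 0.3366 A.
(Equivalently: I_total = 1.642 A, then current-divider fraction G_k/ΣG = 0.2050.)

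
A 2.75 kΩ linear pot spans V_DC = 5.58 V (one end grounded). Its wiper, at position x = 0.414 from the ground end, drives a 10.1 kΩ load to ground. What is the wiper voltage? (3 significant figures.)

V_out ≈ 2.17 V

The pot divides into 1.612 kΩ above the wiper and 1.138 kΩ below.
R_L loads the lower segment: effective lower R = 1.023 kΩ.
V_out = 5.58 × 1.023/(1.612 + 1.023) = 2.167 V.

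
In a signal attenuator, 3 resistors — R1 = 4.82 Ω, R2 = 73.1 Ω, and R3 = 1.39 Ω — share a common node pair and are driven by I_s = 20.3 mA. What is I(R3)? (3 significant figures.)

I ≈ 15.5 mA

Conductances: ΣG = 1/4.82 + 1/73.1 + 1/1.39 = 0.9406 (1/Ω).
Current divider: I(R3) = I_s · G_k/ΣG = 20.3 × (0.7194/0.9406) = 20.3 × 0.7649 = 15.53 mA.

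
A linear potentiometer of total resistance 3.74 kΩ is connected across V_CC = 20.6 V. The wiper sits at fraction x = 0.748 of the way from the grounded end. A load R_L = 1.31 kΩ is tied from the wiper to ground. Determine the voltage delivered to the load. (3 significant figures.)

Lower segment x·R_p = 2.798 kΩ; upper segment (1−x)·R_p = 0.9425 kΩ.
(x·R_p) ‖ R_L = 0.8922 kΩ.
V_out = 20.6 × 0.8922/(0.9425 + 0.8922) = 10.02 V.

V_out ≈ 10.0 V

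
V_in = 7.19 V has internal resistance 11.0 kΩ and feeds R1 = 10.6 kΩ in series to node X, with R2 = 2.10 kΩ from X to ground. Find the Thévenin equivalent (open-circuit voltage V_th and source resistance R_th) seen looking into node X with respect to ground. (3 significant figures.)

R1' = 11.0 + 10.6 = 21.60 kΩ (source resistance + R1).
Open-circuit (no load on X): V_th = V_in · R2/(R1' + R2) = 7.19 × 2.10/(21.60 + 2.10) = 0.6371 V.
Looking into X with the source shorted: R_th = R1'·R2/(R1'+R2) = 21.60 × 2.10/23.70 = 1.914 kΩ.

V_th ≈ 0.637 V, R_th ≈ 1.91 kΩ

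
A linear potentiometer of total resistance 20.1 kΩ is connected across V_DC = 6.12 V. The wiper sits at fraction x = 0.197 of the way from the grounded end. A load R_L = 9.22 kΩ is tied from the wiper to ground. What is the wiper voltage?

V_out ≈ 0.896 V

Lower segment x·R_p = 3.960 kΩ; upper segment (1−x)·R_p = 16.14 kΩ.
R_L loads the lower segment: effective lower R = 2.770 kΩ.
Then V_out = V_DC · 2.770/(16.14 + 2.770) = 0.8965 V.
(Unloaded: V_out = x·V_DC = 1.21 V.)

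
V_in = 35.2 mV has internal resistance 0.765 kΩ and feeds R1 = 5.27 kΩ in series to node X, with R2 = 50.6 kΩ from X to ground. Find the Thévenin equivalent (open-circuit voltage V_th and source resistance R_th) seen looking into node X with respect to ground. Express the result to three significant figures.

V_th ≈ 31.4 mV, R_th ≈ 5.39 kΩ

R1' = 0.765 + 5.27 = 6.035 kΩ (source resistance + R1).
V_th is the unloaded tap voltage: V_in · R2/(R1'+R2) = 35.2 × 0.8934 = 31.45 mV.
Looking into X with the source shorted: R_th = R1'·R2/(R1'+R2) = 6.035 × 50.6/56.63 = 5.392 kΩ.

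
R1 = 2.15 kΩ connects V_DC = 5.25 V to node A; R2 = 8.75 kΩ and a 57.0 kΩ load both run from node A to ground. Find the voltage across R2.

V_out ≈ 4.09 V

First combine the lower leg with the load: R2 ‖ R_L = 7.586 kΩ.
Then V_out = V_DC · R2'/(R1 + R2') = 5.25 × 7.586/9.736 = 4.091 V.
(Unloaded it would be 4.21 V; the load pulls it down.)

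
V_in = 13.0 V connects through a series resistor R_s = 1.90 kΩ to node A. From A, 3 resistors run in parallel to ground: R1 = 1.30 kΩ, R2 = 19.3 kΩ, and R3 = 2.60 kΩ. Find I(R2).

Equivalent of the parallel group: R_p = 0.8294 kΩ.
V_A by voltage divider: V_A = 13.0 × 0.8294/(1.90 + 0.8294) = 3.950 V.
Branch current I = V_A/R2 = 3.950/19.3 = 0.2047 mA.

I ≈ 0.205 mA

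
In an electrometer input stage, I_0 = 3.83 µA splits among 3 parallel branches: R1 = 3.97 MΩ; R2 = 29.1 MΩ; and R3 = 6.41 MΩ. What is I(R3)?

Total conductance ΣG = 1/3.97 + 1/29.1 + 1/6.41 = 0.4423 (units of 1/MΩ).
Current divider: I(R3) = I_0 · G_k/ΣG = 3.83 × (0.1560/0.4423) = 3.83 × 0.3527 = 1.351 µA.

I ≈ 1.35 µA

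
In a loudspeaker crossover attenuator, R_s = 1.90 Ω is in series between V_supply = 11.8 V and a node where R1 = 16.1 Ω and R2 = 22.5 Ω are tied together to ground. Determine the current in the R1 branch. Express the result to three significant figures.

I ≈ 0.610 A

Parallel bank: R_p = 1/(1/16.1 + 1/22.5) = 9.385 Ω.
V_A = 11.8 × 9.385/11.28 = 9.813 V.
Branch current I = V_A/R1 = 9.813/16.1 = 0.6095 A.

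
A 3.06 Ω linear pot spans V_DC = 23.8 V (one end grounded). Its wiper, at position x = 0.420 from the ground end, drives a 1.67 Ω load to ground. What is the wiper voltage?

Split the track: R_lower = x·R_p = 1.285 Ω, R_upper = (1−x)·R_p = 1.775 Ω.
(x·R_p) ‖ R_L = 0.7263 Ω.
Then V_out = V_DC · 0.7263/(1.775 + 0.7263) = 6.911 V.

V_out ≈ 6.91 V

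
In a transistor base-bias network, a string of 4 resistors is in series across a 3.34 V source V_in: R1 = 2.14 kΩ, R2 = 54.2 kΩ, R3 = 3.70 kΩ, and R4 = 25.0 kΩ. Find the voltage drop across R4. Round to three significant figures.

ΣR = 2.14 + 54.2 + 3.70 + 25.0 = 85.04 kΩ.
Voltage divider: V = V_in · (25.00 / 85.04) = 3.34 × 0.2940 = 0.9819 V.

V ≈ 0.982 V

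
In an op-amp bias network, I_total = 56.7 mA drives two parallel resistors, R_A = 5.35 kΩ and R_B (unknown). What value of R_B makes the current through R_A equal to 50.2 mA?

In a two-way split, I_A/I_total = R_B/(R_A + R_B).
With f = 0.8854, R_B = R_A · f/(1−f) = 5.35 × 7.723 = 41.32 kΩ.

R_B ≈ 41.3 kΩ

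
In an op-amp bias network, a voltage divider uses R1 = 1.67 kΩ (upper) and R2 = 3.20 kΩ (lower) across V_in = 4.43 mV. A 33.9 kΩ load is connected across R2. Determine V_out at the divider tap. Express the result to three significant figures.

First combine the lower leg with the load: R2 ‖ R_L = 2.924 kΩ.
Now apply the divider: V_out = 4.43 × 0.6365 = 2.820 mV.
(Unloaded it would be 2.91 mV; the load pulls it down.)

V_out ≈ 2.82 mV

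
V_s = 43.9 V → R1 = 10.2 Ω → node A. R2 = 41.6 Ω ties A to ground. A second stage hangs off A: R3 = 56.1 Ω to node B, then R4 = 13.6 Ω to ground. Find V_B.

V_B ≈ 6.16 V

The second stage (R3 + R4 = 69.70 Ω) loads node A in parallel with R2.
R2 ‖ (R3+R4) = 26.05 Ω.
First divider: V_A = V_s · 26.05/(10.2 + 26.05) = 31.55 V.
Stage 2 is unloaded, so V_B = V_A · R4/(R3+R4) = 31.55 × 13.6/69.70 = 6.156 V.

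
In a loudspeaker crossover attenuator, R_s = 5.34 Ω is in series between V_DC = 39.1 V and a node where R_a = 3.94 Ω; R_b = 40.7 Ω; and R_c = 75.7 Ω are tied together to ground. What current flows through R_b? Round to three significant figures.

I ≈ 0.376 A

Parallel bank: R_p = 1/(1/3.94 + 1/40.7 + 1/75.7) = 3.430 Ω.
V_A by voltage divider: V_A = 39.1 × 3.430/(5.34 + 3.430) = 15.29 V.
Branch current I = V_A/R_b = 15.29/40.7 = 0.3757 A.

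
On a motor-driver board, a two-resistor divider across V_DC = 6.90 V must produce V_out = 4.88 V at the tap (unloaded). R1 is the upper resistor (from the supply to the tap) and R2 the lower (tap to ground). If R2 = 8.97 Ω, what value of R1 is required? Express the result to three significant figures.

R1 ≈ 3.71 Ω

The divider ratio is R2/(R1+R2) = 4.88/6.90 = 0.7072.
Rearranging, R1 = R2·(1−k)/k = 8.97 × 0.4139 = 3.713 Ω.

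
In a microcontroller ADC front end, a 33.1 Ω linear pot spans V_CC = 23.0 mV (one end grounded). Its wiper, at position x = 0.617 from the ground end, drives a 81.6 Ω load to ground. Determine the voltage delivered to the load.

Lower segment x·R_p = 20.42 Ω; upper segment (1−x)·R_p = 12.68 Ω.
(x·R_p) ‖ R_L = 16.33 Ω.
V_out = 23.0 × 16.33/(12.68 + 16.33) = 12.95 mV.

V_out ≈ 12.9 mV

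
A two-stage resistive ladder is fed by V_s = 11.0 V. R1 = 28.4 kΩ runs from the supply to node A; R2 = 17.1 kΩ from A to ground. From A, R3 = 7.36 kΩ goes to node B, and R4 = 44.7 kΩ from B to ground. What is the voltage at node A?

The second stage (R3 + R4 = 52.06 kΩ) loads node A in parallel with R2.
Effective lower resistance at A: R2 ‖ 52.06 = 12.87 kΩ.
V_A = 11.0 × 12.87/(28.4 + 12.87) = 3.431 V.

V_A ≈ 3.43 V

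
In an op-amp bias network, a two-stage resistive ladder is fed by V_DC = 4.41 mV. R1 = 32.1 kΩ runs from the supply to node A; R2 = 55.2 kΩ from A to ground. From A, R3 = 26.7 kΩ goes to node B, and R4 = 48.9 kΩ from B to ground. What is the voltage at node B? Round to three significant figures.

The second stage (R3 + R4 = 75.60 kΩ) loads node A in parallel with R2.
R2 ‖ (R3+R4) = 31.90 kΩ.
So V_A = 4.41 × 0.4985 = 2.198 mV.
Stage 2 is unloaded, so V_B = V_A · R4/(R3+R4) = 2.198 × 48.9/75.60 = 1.422 mV.

V_B ≈ 1.42 mV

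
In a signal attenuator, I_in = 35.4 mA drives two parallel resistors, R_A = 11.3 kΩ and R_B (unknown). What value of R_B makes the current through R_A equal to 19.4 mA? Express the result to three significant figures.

The fraction through R_A equals R_B/(R_A+R_B).
With f = 0.5480, R_B = R_A · f/(1−f) = 11.3 × 1.212 = 13.70 kΩ.

R_B ≈ 13.7 kΩ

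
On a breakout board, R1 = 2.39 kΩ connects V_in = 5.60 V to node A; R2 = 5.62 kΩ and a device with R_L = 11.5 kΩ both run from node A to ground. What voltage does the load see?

V_out ≈ 3.43 V

The load sits in parallel with R2, giving an effective lower resistance R2' = R2·R_L/(R2+R_L) = 3.775 kΩ.
Then V_out = V_in · R2'/(R1 + R2') = 5.60 × 3.775/6.165 = 3.429 V.
(Unloaded it would be 3.93 V; the load pulls it down.)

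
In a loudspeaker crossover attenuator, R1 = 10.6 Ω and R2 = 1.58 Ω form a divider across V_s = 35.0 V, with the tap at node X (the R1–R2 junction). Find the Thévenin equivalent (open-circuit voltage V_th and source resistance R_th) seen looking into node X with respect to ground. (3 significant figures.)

With X open, the divider is unloaded: V_th = 35.0 × 1.58/12.18 = 4.540 V.
Looking into X with the source shorted: R_th = R1·R2/(R1+R2) = 10.60 × 1.58/12.18 = 1.375 Ω.

V_th ≈ 4.54 V, R_th ≈ 1.38 Ω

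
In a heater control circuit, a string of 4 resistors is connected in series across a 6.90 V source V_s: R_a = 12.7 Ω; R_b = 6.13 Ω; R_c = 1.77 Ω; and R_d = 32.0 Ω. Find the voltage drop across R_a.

V ≈ 1.67 V

Series total: ΣR = 12.7 + 6.13 + 1.77 + 32.0 = 52.60 Ω.
Voltage divider: V = V_s · (12.70 / 52.60) = 6.90 × 0.2414 = 1.666 V.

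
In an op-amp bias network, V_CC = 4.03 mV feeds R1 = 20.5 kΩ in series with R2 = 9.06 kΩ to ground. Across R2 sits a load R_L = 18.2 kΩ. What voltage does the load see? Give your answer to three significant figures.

First combine the lower leg with the load: R2 ‖ R_L = 6.049 kΩ.
Voltage divider with the loaded lower leg: V_out = 4.03 × 6.049/(20.5 + 6.049) = 4.03 × 0.2278 = 0.9182 mV.

V_out ≈ 0.918 mV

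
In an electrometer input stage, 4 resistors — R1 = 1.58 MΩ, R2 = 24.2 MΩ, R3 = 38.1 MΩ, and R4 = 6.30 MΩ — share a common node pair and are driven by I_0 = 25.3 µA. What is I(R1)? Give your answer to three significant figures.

ΣG = 1/1.58 + 1/24.2 + 1/38.1 + 1/6.30 = 0.8592.
Current divider: I(R1) = I_0 · G_k/ΣG = 25.3 × (0.6329/0.8592) = 25.3 × 0.7366 = 18.64 µA.

I ≈ 18.6 µA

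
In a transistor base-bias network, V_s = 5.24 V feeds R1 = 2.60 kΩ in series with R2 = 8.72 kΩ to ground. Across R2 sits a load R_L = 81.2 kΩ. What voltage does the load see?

V_out ≈ 3.94 V

R2 ‖ R_L = (8.72 × 81.2)/(8.72 + 81.2) = 7.874 kΩ.
Voltage divider with the loaded lower leg: V_out = 5.24 × 7.874/(2.60 + 7.874) = 5.24 × 0.7518 = 3.939 V.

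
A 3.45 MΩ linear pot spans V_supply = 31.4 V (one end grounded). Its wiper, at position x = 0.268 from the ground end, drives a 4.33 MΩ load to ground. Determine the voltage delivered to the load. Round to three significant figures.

Lower segment x·R_p = 0.9246 MΩ; upper segment (1−x)·R_p = 2.525 MΩ.
(x·R_p) ‖ R_L = 0.7619 MΩ.
Then V_out = V_supply · 0.7619/(2.525 + 0.7619) = 7.278 V.
(Unloaded: V_out = x·V_supply = 8.42 V.)

V_out ≈ 7.28 V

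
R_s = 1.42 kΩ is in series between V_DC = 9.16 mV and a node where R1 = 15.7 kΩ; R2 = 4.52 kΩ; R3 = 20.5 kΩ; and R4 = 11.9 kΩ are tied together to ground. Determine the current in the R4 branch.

Parallel bank: R_p = 1/(1/15.7 + 1/4.52 + 1/20.5 + 1/11.9) = 2.394 kΩ.
V_A = 9.16 × 2.394/3.814 = 5.749 mV.
Branch current I = V_A/R4 = 5.749/11.9 = 0.4831 µA.
(Check via current divider: I_total = 2.402 µA; share G_k/ΣG = 0.2012 → same result.)

I ≈ 0.483 µA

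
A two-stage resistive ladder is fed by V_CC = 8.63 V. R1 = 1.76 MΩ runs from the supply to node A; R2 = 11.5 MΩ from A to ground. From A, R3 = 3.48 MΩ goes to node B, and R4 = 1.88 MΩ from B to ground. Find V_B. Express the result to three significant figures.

Node A sees R2 in parallel with the series input of stage 2, R3 + R4 = 5.360 MΩ.
R2 ‖ (R3+R4) = 3.656 MΩ.
So V_A = 8.63 × 0.6750 = 5.826 V.
Then the unloaded second divider: V_B = V_A × R4/(R3+R4) = 5.826 × 0.3507 = 2.043 V.

V_B ≈ 2.04 V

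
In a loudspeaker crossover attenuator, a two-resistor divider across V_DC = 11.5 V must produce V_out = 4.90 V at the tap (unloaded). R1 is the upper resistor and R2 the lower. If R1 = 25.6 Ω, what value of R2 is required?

Required fraction k = V_out/V_DC = 0.4261.
So R2 = R1 · V_out/(V_DC − V_out) = 25.6 × 4.90/(11.5 − 4.90) = 25.6 × 0.7424 = 19.01 Ω.

R2 ≈ 19.0 Ω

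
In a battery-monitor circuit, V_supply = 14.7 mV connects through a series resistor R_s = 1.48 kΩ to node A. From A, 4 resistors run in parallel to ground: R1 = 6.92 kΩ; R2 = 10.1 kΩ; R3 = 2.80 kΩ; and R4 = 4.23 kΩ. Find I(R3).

Equivalent of the parallel group: R_p = 1.195 kΩ.
V_A by voltage divider: V_A = 14.7 × 1.195/(1.48 + 1.195) = 6.566 mV.
I(R3) = V_A / R3 = 6.566/2.80 = 2.345 µA.

I ≈ 2.34 µA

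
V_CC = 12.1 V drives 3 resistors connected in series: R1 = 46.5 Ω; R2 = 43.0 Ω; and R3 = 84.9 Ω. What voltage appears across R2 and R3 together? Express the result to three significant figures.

Series total: ΣR = 46.5 + 43.0 + 84.9 = 174.4 Ω.
R_{R2..R3} = 43.0 + 84.9 = 127.9 Ω.
By the voltage-divider rule, V = 12.1 × 127.9/174.4 = 8.874 V.

V ≈ 8.87 V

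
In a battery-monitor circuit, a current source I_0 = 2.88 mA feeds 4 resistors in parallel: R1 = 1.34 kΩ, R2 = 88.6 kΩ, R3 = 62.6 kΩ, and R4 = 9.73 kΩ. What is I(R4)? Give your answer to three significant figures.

Total conductance ΣG = 1/1.34 + 1/88.6 + 1/62.6 + 1/9.73 = 0.8763 (units of 1/kΩ).
Current divider: I(R4) = I_0 · G_k/ΣG = 2.88 × (0.1028/0.8763) = 2.88 × 0.1173 = 0.3378 mA.

I ≈ 0.338 mA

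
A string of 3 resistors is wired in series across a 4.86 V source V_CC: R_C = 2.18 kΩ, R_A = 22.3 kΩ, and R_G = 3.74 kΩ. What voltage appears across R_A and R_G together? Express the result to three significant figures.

Total series resistance ΣR = 2.18 + 22.3 + 3.74 = 28.22 kΩ.
R_{R_A..R_G} = 22.3 + 3.74 = 26.04 kΩ.
V = V_CC · R/ΣR = 4.86 × 0.9227 = 4.485 V.

V ≈ 4.48 V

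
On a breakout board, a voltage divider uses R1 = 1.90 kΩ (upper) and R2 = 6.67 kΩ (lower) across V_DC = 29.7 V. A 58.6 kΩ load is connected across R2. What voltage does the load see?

R2 ‖ R_L = (6.67 × 58.6)/(6.67 + 58.6) = 5.988 kΩ.
Now apply the divider: V_out = 29.7 × 0.7591 = 22.55 V.

V_out ≈ 22.5 V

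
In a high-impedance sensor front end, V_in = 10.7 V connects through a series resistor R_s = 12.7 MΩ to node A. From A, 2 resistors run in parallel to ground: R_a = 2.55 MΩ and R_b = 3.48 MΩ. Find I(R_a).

Combine the parallel branches: R_p = (1/2.55 + 1/3.48)⁻¹ = 1.472 MΩ.
V_A = 10.7 × 1.472/14.17 = 1.111 V.
I(R_a) = V_A / R_a = 1.111/2.55 = 0.4357 µA.

I ≈ 0.436 µA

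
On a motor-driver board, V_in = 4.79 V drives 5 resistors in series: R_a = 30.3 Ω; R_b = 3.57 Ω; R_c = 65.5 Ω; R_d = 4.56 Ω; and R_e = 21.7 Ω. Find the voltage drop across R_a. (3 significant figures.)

V ≈ 1.16 V

Total series resistance ΣR = 30.3 + 3.57 + 65.5 + 4.56 + 21.7 = 125.6 Ω.
By the voltage-divider rule, V = 4.79 × 30.30/125.6 = 1.155 V.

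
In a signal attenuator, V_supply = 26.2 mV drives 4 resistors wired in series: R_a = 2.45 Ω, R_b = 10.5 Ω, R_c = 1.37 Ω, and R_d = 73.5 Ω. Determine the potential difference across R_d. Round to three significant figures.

V ≈ 21.9 mV

Total series resistance ΣR = 2.45 + 10.5 + 1.37 + 73.5 = 87.82 Ω.
V = V_supply · R/ΣR = 26.2 × 0.8369 = 21.93 mV.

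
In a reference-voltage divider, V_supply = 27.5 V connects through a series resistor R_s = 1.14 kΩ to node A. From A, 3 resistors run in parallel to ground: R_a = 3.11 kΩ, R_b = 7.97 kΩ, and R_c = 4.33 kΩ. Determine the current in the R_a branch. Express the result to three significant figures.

I ≈ 4.99 mA

Equivalent of the parallel group: R_p = 1.475 kΩ.
Node voltage V_A = V_supply · R_p/(R_s + R_p) = 27.5 × 0.5641 = 15.51 V.
I(R_a) = V_A / R_a = 15.51/3.11 = 4.988 mA.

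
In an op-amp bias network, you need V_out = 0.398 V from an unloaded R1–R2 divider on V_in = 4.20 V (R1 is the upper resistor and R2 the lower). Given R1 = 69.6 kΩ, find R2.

Required fraction k = V_out/V_in = 0.09476.
Rearranging, R2 = R1·k/(1−k) = 69.6 × 0.1047 = 7.286 kΩ.

R2 ≈ 7.29 kΩ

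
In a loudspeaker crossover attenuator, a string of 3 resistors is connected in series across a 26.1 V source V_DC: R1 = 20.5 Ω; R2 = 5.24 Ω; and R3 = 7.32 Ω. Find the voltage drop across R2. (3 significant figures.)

Series total: ΣR = 20.5 + 5.24 + 7.32 = 33.06 Ω.
V = V_DC · R/ΣR = 26.1 × 0.1585 = 4.137 V.

V ≈ 4.14 V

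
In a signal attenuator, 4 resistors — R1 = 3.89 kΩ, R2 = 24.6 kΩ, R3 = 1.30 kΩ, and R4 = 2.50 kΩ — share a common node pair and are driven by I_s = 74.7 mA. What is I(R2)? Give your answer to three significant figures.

Conductances: ΣG = 1/3.89 + 1/24.6 + 1/1.30 + 1/2.50 = 1.467 (1/kΩ).
R2 takes the fraction G_k/ΣG = 0.04065/1.467 = 0.02771, so I = 74.7 × 0.02771 = 2.070 mA.

I ≈ 2.07 mA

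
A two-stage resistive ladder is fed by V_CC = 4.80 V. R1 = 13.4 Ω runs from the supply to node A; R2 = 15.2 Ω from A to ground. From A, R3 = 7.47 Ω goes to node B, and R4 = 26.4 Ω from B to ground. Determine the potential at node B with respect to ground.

V_B ≈ 1.64 V

Node A sees R2 in parallel with the series input of stage 2, R3 + R4 = 33.87 Ω.
Effective lower resistance at A: R2 ‖ 33.87 = 10.49 Ω.
V_A = 4.80 × 10.49/(13.4 + 10.49) = 2.108 V.
V_B = V_A × 0.7795 = 1.643 V.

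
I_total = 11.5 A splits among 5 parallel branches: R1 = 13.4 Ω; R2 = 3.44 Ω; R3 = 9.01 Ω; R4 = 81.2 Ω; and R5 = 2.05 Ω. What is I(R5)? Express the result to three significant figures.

I ≈ 5.75 A

Total conductance ΣG = 1/13.4 + 1/3.44 + 1/9.01 + 1/81.2 + 1/2.05 = 0.9764 (units of 1/Ω).
Current divider: I(R5) = I_total · G_k/ΣG = 11.5 × (0.4878/0.9764) = 11.5 × 0.4996 = 5.745 A.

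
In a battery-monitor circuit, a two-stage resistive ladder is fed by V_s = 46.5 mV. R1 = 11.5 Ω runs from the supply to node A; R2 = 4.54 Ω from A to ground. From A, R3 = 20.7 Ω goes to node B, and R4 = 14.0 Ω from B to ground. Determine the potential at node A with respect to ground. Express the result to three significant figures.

Node A sees R2 in parallel with the series input of stage 2, R3 + R4 = 34.70 Ω.
R2 ‖ (R3+R4) = 4.015 Ω.
First divider: V_A = V_s · 4.015/(11.5 + 4.015) = 12.03 mV.

V_A ≈ 12.0 mV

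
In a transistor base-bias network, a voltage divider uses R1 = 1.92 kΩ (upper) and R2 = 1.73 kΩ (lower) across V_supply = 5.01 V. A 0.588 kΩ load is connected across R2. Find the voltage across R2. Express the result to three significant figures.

R2 ‖ R_L = (1.73 × 0.588)/(1.73 + 0.588) = 0.4388 kΩ.
Voltage divider with the loaded lower leg: V_out = 5.01 × 0.4388/(1.92 + 0.4388) = 5.01 × 0.1860 = 0.9321 V.
(Unloaded it would be 2.37 V; the load pulls it down.)

V_out ≈ 0.932 V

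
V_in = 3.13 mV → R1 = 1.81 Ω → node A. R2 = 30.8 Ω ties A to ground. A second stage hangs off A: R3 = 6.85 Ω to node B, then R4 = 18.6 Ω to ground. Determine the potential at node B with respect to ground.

Looking into the second stage from A: R3 + R4 = 25.45 Ω appears in parallel with R2.
Effective lower resistance at A: R2 ‖ 25.45 = 13.94 Ω.
First divider: V_A = V_in · 13.94/(1.81 + 13.94) = 2.770 mV.
Stage 2 is unloaded, so V_B = V_A · R4/(R3+R4) = 2.770 × 18.6/25.45 = 2.025 mV.

V_B ≈ 2.02 mV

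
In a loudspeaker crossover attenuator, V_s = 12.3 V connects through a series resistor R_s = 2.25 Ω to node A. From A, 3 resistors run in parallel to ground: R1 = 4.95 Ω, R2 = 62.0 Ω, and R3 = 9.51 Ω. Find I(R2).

I ≈ 0.115 A

Combine the parallel branches: R_p = (1/4.95 + 1/62.0 + 1/9.51)⁻¹ = 3.093 Ω.
V_A = 12.3 × 3.093/5.343 = 7.120 V.
Branch current I = V_A/R2 = 7.120/62.0 = 0.1148 A.
(Check via current divider: I_total = 2.302 A; share G_k/ΣG = 0.04989 → same result.)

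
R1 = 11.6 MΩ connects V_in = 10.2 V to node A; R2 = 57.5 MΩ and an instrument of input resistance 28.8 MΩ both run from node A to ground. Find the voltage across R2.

V_out ≈ 6.36 V

R2 ‖ R_L = (57.5 × 28.8)/(57.5 + 28.8) = 19.19 MΩ.
Then V_out = V_in · R2'/(R1 + R2') = 10.2 × 19.19/30.79 = 6.357 V.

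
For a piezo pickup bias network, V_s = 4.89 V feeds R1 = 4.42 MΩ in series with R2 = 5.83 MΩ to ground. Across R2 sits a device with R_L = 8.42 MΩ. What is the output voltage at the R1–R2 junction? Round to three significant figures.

The load sits in parallel with R2, giving an effective lower resistance R2' = R2·R_L/(R2+R_L) = 3.445 MΩ.
Then V_out = V_s · R2'/(R1 + R2') = 4.89 × 3.445/7.865 = 2.142 V.
(Unloaded it would be 2.78 V; the load pulls it down.)

V_out ≈ 2.14 V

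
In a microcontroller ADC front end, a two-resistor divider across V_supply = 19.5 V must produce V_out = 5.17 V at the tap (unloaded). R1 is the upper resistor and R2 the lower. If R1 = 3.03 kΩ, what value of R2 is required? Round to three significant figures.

The divider ratio is R2/(R1+R2) = 5.17/19.5 = 0.2651.
So R2 = R1 · V_out/(V_supply − V_out) = 3.03 × 5.17/(19.5 − 5.17) = 3.03 × 0.3608 = 1.093 kΩ.

R2 ≈ 1.09 kΩ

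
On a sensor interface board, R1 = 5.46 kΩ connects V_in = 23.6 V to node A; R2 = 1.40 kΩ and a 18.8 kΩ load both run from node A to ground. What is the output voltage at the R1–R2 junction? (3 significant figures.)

V_out ≈ 4.55 V

R2 ‖ R_L = (1.40 × 18.8)/(1.40 + 18.8) = 1.303 kΩ.
Voltage divider with the loaded lower leg: V_out = 23.6 × 1.303/(5.46 + 1.303) = 23.6 × 0.1927 = 4.547 V.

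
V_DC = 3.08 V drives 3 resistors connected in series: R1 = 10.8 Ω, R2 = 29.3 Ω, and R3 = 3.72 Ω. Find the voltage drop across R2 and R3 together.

V ≈ 2.32 V

Total series resistance ΣR = 10.8 + 29.3 + 3.72 = 43.82 Ω.
R_{R2..R3} = 29.3 + 3.72 = 33.02 Ω.
V = V_DC · R/ΣR = 3.08 × 0.7535 = 2.321 V.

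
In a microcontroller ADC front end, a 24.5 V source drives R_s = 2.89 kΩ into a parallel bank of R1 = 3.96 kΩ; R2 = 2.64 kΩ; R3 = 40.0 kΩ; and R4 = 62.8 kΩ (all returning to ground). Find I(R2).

I ≈ 3.15 mA

Parallel bank: R_p = 1/(1/3.96 + 1/2.64 + 1/40.0 + 1/62.8) = 1.488 kΩ.
V_A = 24.5 × 1.488/4.378 = 8.326 V.
Branch current I = V_A/R2 = 8.326/2.64 = 3.154 mA.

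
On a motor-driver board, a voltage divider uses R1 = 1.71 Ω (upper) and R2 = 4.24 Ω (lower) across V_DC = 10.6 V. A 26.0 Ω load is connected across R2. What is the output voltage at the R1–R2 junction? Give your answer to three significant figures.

V_out ≈ 7.22 V

First combine the lower leg with the load: R2 ‖ R_L = 3.646 Ω.
Now apply the divider: V_out = 10.6 × 0.6807 = 7.215 V.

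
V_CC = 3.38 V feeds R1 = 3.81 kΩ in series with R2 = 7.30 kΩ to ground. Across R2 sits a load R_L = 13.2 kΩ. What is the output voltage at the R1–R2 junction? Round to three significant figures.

The load sits in parallel with R2, giving an effective lower resistance R2' = R2·R_L/(R2+R_L) = 4.700 kΩ.
Now apply the divider: V_out = 3.38 × 0.5523 = 1.867 V.

V_out ≈ 1.87 V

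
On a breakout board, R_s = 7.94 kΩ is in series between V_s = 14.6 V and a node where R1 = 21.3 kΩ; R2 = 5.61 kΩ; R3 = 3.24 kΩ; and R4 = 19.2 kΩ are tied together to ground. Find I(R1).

I ≈ 0.121 mA

Combine the parallel branches: R_p = (1/21.3 + 1/5.61 + 1/3.24 + 1/19.2)⁻¹ = 1.707 kΩ.
V_A = 14.6 × 1.707/9.647 = 2.583 V.
I(R1) = V_A / R1 = 2.583/21.3 = 0.1213 mA.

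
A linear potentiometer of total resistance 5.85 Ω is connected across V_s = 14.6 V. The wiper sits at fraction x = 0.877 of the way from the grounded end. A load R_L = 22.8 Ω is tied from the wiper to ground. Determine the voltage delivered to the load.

V_out ≈ 12.5 V

Split the track: R_lower = x·R_p = 5.130 Ω, R_upper = (1−x)·R_p = 0.7195 Ω.
(x·R_p) ‖ R_L = 4.188 Ω.
Then V_out = V_s · 4.188/(0.7195 + 4.188) = 12.46 V.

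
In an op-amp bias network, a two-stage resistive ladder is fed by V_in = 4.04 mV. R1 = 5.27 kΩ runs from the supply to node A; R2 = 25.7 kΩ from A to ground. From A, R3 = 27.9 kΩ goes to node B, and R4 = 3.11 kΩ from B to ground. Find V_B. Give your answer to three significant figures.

Looking into the second stage from A: R3 + R4 = 31.01 kΩ appears in parallel with R2.
Effective lower resistance at A: R2 ‖ 31.01 = 14.05 kΩ.
So V_A = 4.04 × 0.7273 = 2.938 mV.
Then the unloaded second divider: V_B = V_A × R4/(R3+R4) = 2.938 × 0.1003 = 0.2947 mV.

V_B ≈ 0.295 mV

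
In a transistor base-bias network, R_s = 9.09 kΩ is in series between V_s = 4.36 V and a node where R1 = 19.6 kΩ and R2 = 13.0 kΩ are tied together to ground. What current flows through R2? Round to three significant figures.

I ≈ 0.155 mA

Parallel bank: R_p = 1/(1/19.6 + 1/13.0) = 7.816 kΩ.
V_A by voltage divider: V_A = 4.36 × 7.816/(9.09 + 7.816) = 2.016 V.
Branch current I = V_A/R2 = 2.016/13.0 = 0.1551 mA.
(Check via current divider: I_total = 0.2579 mA; share G_k/ΣG = 0.6012 → same result.)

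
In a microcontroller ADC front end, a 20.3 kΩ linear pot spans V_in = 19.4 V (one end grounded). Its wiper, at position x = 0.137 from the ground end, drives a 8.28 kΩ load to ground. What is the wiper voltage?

Split the track: R_lower = x·R_p = 2.781 kΩ, R_upper = (1−x)·R_p = 17.52 kΩ.
Lower segment in parallel with the load: 2.781 ‖ 8.28 = 2.082 kΩ.
Then V_out = V_in · 2.082/(17.52 + 2.082) = 2.061 V.

V_out ≈ 2.06 V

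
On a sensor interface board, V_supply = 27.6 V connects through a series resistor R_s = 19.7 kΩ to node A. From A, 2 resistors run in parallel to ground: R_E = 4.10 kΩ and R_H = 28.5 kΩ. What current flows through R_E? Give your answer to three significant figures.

I ≈ 1.04 mA

Parallel bank: R_p = 1/(1/4.10 + 1/28.5) = 3.584 kΩ.
Node voltage V_A = V_supply · R_p/(R_s + R_p) = 27.6 × 0.1539 = 4.249 V.
I(R_E) = V_A / R_E = 4.249/4.10 = 1.036 mA.
(Equivalently: I_total = 1.185 mA, then current-divider fraction G_k/ΣG = 0.8742.)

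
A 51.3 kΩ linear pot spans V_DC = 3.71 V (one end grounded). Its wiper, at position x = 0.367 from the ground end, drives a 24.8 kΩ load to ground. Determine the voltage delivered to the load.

V_out ≈ 0.920 V

Lower segment x·R_p = 18.83 kΩ; upper segment (1−x)·R_p = 32.47 kΩ.
R_L loads the lower segment: effective lower R = 10.70 kΩ.
Then V_out = V_DC · 10.70/(32.47 + 10.70) = 0.9196 V.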